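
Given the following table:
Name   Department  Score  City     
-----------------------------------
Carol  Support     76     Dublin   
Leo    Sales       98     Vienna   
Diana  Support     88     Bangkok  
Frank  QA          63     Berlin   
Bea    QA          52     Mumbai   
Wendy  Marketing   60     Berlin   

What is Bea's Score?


Row 5: Bea
Score = 52

ANSWER: 52


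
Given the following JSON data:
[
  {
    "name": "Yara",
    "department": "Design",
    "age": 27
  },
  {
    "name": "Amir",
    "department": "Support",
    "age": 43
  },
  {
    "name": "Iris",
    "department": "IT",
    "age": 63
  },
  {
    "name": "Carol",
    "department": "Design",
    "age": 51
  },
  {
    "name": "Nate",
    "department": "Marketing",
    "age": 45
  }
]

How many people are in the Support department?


Scanning records for department = Support
  Record 1: Amir
Count: 1

ANSWER: 1


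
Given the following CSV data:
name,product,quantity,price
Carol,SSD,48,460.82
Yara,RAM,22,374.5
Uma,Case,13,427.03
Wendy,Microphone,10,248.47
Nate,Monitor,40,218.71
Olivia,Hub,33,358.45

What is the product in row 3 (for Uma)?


Row 3: Uma
Column 'product' = Case

ANSWER: Case


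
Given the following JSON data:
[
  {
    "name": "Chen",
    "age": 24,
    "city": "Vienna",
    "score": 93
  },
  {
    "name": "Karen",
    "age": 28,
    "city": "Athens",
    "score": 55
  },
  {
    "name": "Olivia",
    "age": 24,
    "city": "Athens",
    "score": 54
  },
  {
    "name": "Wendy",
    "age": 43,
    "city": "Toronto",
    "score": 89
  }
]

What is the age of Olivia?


Looking up record where name = Olivia
Record index: 2
Field 'age' = 24

ANSWER: 24


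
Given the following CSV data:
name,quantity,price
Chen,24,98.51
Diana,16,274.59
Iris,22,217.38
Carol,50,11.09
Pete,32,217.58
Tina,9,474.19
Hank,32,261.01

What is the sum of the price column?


Values in 'price' column:
  Row 1: 98.51
  Row 2: 274.59
  Row 3: 217.38
  Row 4: 11.09
  Row 5: 217.58
  Row 6: 474.19
  Row 7: 261.01
Sum = 98.51 + 274.59 + 217.38 + 11.09 + 217.58 + 474.19 + 261.01 = 1554.35

ANSWER: 1554.35


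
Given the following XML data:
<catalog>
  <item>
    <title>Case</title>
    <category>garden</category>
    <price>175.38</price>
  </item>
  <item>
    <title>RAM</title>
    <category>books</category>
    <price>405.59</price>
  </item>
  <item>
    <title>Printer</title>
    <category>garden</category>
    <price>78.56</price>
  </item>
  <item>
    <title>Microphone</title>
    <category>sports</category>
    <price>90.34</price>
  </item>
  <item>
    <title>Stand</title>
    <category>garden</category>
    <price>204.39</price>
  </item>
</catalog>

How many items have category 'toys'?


Scanning <item> elements for <category>toys</category>:
Count: 0

ANSWER: 0


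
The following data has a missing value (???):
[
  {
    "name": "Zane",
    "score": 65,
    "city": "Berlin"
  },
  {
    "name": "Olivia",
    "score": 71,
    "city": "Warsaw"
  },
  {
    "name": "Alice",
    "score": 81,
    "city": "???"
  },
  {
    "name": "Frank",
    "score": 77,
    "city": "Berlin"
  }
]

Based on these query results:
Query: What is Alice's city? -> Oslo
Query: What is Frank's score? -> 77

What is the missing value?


The missing value is Alice's city
From query: Alice's city = Oslo

ANSWER: Oslo


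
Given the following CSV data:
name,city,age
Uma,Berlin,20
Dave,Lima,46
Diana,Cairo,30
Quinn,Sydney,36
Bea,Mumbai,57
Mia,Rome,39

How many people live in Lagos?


Scanning city column for 'Lagos':
Total matches: 0

ANSWER: 0


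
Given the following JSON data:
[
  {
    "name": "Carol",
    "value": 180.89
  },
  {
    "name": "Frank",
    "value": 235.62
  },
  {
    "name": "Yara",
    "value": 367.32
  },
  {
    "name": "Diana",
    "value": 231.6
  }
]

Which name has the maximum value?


Comparing values:
  Carol: 180.89
  Frank: 235.62
  Yara: 367.32
  Diana: 231.6
Maximum: Yara (367.32)

ANSWER: Yara


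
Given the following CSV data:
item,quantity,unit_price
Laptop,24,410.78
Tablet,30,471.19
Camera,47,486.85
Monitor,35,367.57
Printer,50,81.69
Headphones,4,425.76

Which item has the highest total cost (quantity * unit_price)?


Computing row totals:
  Laptop: 9858.72
  Tablet: 14135.7
  Camera: 22881.95
  Monitor: 12864.95
  Printer: 4084.5
  Headphones: 1703.04
Maximum: Camera (22881.95)

ANSWER: Camera


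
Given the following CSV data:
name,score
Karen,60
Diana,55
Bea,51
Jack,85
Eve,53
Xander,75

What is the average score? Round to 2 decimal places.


Scores: 60, 55, 51, 85, 53, 75
Sum = 379
Count = 6
Average = 379 / 6 = 63.17

ANSWER: 63.17


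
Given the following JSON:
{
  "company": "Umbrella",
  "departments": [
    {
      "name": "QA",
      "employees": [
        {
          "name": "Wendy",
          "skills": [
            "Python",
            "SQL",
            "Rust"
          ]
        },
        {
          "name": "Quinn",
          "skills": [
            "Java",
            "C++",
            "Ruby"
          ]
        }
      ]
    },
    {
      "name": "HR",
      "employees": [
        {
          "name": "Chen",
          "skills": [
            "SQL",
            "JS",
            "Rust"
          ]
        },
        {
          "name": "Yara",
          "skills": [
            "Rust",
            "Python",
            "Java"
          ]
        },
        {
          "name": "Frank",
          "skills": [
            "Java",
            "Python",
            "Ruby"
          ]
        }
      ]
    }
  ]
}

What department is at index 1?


Path: departments[1].name
Value: HR

ANSWER: HR


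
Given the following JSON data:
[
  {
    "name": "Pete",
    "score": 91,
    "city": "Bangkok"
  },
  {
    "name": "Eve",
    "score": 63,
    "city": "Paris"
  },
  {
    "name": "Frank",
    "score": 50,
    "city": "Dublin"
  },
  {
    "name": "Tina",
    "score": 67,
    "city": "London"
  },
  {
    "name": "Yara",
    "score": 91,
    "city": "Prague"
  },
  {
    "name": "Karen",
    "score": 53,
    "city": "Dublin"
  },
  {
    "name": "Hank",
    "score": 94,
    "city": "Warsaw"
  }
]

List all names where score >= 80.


Filtering records where score >= 80:
  Pete (score=91) -> YES
  Eve (score=63) -> no
  Frank (score=50) -> no
  Tina (score=67) -> no
  Yara (score=91) -> YES
  Karen (score=53) -> no
  Hank (score=94) -> YES


ANSWER: Pete, Yara, Hank


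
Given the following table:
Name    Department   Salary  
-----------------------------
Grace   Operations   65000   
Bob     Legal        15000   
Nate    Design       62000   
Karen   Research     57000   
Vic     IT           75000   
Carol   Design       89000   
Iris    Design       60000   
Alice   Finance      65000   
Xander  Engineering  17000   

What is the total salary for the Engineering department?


Engineering department members:
  Xander: 17000
Total = 17000 = 17000

ANSWER: 17000


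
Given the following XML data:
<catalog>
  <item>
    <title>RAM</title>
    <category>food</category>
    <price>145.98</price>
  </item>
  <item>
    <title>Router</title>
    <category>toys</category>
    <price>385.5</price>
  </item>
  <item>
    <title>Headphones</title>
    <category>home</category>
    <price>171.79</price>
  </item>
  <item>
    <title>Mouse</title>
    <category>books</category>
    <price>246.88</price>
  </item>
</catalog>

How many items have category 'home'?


Scanning <item> elements for <category>home</category>:
  Item 3: Headphones -> MATCH
Count: 1

ANSWER: 1


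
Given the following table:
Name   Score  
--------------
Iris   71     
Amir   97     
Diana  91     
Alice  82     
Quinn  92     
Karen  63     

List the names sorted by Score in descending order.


Sorting by Score (descending):
  Amir: 97
  Quinn: 92
  Diana: 91
  Alice: 82
  Iris: 71
  Karen: 63


ANSWER: Amir, Quinn, Diana, Alice, Iris, Karen


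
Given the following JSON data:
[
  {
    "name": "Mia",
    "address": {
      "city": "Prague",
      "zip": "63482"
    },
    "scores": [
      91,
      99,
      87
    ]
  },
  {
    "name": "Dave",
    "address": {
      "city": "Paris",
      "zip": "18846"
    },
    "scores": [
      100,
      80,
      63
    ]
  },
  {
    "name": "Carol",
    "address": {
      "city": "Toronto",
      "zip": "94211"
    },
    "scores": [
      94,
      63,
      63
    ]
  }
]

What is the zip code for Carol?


Path: records[2].address.zip
Value: 94211

ANSWER: 94211


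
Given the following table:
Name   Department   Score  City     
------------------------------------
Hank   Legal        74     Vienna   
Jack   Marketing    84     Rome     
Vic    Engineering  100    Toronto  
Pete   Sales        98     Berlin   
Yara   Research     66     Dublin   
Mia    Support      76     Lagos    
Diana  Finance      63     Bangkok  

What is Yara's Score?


Row 5: Yara
Score = 66

ANSWER: 66


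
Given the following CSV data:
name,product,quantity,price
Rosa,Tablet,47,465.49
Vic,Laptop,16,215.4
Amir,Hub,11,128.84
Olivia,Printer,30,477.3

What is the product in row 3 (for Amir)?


Row 3: Amir
Column 'product' = Hub

ANSWER: Hub


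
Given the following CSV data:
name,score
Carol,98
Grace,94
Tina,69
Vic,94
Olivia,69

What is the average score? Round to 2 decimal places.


Scores: 98, 94, 69, 94, 69
Sum = 424
Count = 5
Average = 424 / 5 = 84.80

ANSWER: 84.80


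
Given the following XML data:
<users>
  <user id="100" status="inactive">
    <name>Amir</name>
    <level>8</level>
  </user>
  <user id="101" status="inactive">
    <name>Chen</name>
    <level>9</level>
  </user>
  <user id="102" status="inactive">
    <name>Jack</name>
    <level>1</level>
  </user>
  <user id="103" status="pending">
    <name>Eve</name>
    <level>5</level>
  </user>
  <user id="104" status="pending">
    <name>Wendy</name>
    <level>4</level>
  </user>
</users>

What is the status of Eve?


Finding user with name = Eve
user id="103" status="pending"

ANSWER: pending


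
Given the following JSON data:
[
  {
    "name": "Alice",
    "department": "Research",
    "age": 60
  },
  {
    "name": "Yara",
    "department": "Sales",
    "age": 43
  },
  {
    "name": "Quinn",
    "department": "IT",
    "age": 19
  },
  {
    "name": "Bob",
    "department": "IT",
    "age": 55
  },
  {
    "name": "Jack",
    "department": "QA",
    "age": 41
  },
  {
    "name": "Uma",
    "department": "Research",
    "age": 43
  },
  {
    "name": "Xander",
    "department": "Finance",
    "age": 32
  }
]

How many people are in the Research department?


Scanning records for department = Research
  Record 0: Alice
  Record 5: Uma
Count: 2

ANSWER: 2


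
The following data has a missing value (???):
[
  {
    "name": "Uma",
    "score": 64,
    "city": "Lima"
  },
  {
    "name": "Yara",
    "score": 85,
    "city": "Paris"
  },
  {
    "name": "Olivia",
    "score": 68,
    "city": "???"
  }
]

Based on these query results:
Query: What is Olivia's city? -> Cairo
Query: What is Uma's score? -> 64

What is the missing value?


The missing value is Olivia's city
From query: Olivia's city = Cairo

ANSWER: Cairo


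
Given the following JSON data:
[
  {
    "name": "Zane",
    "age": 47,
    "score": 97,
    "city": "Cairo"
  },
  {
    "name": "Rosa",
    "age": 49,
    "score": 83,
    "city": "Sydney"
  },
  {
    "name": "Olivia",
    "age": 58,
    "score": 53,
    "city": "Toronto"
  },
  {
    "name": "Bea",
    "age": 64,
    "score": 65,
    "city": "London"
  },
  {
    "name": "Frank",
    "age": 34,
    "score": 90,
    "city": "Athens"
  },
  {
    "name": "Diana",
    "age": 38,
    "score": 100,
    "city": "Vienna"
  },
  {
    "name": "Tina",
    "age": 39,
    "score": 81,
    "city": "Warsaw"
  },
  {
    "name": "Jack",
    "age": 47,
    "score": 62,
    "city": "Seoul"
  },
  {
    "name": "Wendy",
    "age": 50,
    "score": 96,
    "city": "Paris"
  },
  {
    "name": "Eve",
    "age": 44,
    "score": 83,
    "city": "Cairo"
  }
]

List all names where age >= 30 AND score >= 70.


Checking both conditions:
  Zane (age=47, score=97) -> YES
  Rosa (age=49, score=83) -> YES
  Olivia (age=58, score=53) -> no
  Bea (age=64, score=65) -> no
  Frank (age=34, score=90) -> YES
  Diana (age=38, score=100) -> YES
  Tina (age=39, score=81) -> YES
  Jack (age=47, score=62) -> no
  Wendy (age=50, score=96) -> YES
  Eve (age=44, score=83) -> YES


ANSWER: Zane, Rosa, Frank, Diana, Tina, Wendy, Eve


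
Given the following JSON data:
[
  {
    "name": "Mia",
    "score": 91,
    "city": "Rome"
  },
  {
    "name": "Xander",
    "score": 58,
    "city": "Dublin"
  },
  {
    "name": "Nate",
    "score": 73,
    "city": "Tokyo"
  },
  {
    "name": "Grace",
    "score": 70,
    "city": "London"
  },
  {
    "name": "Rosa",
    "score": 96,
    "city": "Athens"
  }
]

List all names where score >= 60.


Filtering records where score >= 60:
  Mia (score=91) -> YES
  Xander (score=58) -> no
  Nate (score=73) -> YES
  Grace (score=70) -> YES
  Rosa (score=96) -> YES


ANSWER: Mia, Nate, Grace, Rosa


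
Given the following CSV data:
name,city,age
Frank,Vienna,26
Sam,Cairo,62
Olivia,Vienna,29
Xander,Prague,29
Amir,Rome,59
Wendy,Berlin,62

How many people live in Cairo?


Scanning city column for 'Cairo':
  Row 2: Sam -> MATCH
Total matches: 1

ANSWER: 1


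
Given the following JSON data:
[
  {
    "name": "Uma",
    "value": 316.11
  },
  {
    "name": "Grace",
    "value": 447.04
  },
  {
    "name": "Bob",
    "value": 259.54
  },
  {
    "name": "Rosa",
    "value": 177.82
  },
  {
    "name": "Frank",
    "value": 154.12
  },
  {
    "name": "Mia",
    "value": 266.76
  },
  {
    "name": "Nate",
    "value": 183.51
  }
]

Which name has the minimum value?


Comparing values:
  Uma: 316.11
  Grace: 447.04
  Bob: 259.54
  Rosa: 177.82
  Frank: 154.12
  Mia: 266.76
  Nate: 183.51
Minimum: Frank (154.12)

ANSWER: Frank


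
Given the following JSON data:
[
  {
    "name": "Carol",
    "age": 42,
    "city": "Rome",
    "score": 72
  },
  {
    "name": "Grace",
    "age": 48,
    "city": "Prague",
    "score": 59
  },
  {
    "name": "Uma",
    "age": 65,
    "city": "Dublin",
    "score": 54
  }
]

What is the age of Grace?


Looking up record where name = Grace
Record index: 1
Field 'age' = 48

ANSWER: 48


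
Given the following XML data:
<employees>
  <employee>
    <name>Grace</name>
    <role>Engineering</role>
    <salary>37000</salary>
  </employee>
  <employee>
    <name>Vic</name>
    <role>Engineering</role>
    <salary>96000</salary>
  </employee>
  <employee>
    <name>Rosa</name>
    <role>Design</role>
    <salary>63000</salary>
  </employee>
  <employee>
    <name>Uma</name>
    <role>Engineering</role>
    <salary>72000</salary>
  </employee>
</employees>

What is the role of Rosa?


Searching for <employee> with <name>Rosa</name>
Found at position 3
<role>Design</role>

ANSWER: Design


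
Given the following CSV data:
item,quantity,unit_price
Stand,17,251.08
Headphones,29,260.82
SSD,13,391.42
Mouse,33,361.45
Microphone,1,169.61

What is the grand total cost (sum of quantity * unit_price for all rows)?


Computing row totals:
  Stand: 17 * 251.08 = 4268.36
  Headphones: 29 * 260.82 = 7563.78
  SSD: 13 * 391.42 = 5088.46
  Mouse: 33 * 361.45 = 11927.85
  Microphone: 1 * 169.61 = 169.61
Grand total = 4268.36 + 7563.78 + 5088.46 + 11927.85 + 169.61 = 29018.06

ANSWER: 29018.06


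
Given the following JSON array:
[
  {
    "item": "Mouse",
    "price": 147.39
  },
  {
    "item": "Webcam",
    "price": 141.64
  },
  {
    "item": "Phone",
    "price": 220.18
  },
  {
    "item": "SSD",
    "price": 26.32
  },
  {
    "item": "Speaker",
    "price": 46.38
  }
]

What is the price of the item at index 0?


Array index 0 -> Mouse
price = 147.39

ANSWER: 147.39


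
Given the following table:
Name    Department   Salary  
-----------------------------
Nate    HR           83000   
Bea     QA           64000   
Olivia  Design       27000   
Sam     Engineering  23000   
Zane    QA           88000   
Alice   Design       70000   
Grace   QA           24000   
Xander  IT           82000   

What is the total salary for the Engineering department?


Engineering department members:
  Sam: 23000
Total = 23000 = 23000

ANSWER: 23000


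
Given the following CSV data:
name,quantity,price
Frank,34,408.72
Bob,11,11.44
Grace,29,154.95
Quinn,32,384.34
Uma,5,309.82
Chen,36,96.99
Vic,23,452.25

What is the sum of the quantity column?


Values in 'quantity' column:
  Row 1: 34
  Row 2: 11
  Row 3: 29
  Row 4: 32
  Row 5: 5
  Row 6: 36
  Row 7: 23
Sum = 34 + 11 + 29 + 32 + 5 + 36 + 23 = 170

ANSWER: 170


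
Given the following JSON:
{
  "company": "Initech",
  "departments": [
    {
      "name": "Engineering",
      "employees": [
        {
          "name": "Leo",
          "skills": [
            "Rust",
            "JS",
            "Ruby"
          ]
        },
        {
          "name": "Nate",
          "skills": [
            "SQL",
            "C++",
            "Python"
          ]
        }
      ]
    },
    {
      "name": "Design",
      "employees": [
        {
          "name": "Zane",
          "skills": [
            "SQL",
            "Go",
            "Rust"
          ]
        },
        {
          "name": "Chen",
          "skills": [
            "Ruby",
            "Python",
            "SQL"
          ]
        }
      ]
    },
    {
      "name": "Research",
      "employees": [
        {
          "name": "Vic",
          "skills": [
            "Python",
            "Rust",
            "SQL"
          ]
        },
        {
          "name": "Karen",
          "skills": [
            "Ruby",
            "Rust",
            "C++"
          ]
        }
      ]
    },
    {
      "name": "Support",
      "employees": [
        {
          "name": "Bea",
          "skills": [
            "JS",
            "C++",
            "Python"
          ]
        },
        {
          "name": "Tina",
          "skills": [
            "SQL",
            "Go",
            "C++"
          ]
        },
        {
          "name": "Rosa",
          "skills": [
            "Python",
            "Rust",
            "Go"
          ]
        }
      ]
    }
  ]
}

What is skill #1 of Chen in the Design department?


Path: departments[1].employees[1].skills[0]
Value: Ruby

ANSWER: Ruby


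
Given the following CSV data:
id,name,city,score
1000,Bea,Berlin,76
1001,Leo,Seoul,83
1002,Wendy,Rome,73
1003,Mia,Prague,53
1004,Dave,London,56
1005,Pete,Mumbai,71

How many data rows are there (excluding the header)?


Counting rows (excluding header):
Header: id,name,city,score
Data rows: 6

ANSWER: 6


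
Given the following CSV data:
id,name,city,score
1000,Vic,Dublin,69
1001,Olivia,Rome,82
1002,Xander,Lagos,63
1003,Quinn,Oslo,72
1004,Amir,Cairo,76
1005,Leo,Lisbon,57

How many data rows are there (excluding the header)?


Counting rows (excluding header):
Header: id,name,city,score
Data rows: 6

ANSWER: 6


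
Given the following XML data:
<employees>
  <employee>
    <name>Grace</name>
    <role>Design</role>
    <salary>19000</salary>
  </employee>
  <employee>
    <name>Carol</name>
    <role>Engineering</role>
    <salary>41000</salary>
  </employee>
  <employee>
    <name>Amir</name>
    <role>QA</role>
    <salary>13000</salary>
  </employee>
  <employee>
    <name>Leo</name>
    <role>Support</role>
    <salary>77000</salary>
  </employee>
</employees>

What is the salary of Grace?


Searching for <employee> with <name>Grace</name>
Found at position 1
<salary>19000</salary>

ANSWER: 19000


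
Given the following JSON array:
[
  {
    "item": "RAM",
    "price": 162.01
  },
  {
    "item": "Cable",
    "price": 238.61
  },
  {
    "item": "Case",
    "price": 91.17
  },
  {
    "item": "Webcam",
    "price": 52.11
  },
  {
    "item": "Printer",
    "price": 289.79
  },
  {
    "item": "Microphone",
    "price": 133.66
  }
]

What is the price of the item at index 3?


Array index 3 -> Webcam
price = 52.11

ANSWER: 52.11


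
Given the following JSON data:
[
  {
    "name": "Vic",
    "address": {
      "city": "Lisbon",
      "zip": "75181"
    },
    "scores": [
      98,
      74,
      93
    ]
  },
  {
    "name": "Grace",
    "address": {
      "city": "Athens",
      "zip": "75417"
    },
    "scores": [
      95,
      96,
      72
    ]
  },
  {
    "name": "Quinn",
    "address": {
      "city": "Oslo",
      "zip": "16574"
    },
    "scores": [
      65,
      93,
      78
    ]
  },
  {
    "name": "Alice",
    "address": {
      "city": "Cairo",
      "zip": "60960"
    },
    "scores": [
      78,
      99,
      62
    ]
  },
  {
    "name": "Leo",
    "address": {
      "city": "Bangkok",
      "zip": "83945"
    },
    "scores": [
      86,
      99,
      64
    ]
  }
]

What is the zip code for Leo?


Path: records[4].address.zip
Value: 83945

ANSWER: 83945


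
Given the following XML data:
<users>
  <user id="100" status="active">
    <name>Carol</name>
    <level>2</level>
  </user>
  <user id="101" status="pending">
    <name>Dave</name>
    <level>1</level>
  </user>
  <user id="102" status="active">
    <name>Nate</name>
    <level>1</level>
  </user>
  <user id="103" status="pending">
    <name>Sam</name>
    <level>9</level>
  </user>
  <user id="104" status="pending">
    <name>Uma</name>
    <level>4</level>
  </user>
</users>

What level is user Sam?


Finding user: Sam
<level>9</level>

ANSWER: 9


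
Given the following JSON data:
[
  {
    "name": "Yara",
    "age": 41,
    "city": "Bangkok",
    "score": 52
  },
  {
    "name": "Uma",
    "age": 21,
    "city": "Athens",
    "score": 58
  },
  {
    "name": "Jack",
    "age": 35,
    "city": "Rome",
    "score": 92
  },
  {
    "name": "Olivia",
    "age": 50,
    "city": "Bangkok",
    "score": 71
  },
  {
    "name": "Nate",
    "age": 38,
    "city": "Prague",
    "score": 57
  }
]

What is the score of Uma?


Looking up record where name = Uma
Record index: 1
Field 'score' = 58

ANSWER: 58


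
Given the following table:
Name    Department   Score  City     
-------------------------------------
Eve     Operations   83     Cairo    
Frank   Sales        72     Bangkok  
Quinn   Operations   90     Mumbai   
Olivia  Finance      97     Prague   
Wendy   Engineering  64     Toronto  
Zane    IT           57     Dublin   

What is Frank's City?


Row 2: Frank
City = Bangkok

ANSWER: Bangkok


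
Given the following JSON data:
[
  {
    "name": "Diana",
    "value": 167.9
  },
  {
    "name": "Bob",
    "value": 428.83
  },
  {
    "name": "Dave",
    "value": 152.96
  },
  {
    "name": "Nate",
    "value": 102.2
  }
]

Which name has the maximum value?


Comparing values:
  Diana: 167.9
  Bob: 428.83
  Dave: 152.96
  Nate: 102.2
Maximum: Bob (428.83)

ANSWER: Bob


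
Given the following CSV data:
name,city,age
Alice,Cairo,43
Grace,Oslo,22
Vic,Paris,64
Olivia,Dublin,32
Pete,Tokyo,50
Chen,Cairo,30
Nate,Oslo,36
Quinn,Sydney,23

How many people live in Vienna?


Scanning city column for 'Vienna':
Total matches: 0

ANSWER: 0


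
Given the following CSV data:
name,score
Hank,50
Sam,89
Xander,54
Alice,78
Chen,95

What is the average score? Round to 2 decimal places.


Scores: 50, 89, 54, 78, 95
Sum = 366
Count = 5
Average = 366 / 5 = 73.20

ANSWER: 73.20


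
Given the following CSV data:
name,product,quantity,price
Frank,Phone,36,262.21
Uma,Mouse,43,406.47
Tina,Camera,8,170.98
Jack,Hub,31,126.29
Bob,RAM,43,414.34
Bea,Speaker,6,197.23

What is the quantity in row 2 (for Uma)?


Row 2: Uma
Column 'quantity' = 43

ANSWER: 43


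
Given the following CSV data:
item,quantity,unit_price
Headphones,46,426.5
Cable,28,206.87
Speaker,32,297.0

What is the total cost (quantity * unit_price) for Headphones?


Row: Headphones
quantity = 46
unit_price = 426.5
total = 46 * 426.5 = 19619.0

ANSWER: 19619.0


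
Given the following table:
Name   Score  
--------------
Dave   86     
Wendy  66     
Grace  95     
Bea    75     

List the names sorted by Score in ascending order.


Sorting by Score (ascending):
  Wendy: 66
  Bea: 75
  Dave: 86
  Grace: 95


ANSWER: Wendy, Bea, Dave, Grace


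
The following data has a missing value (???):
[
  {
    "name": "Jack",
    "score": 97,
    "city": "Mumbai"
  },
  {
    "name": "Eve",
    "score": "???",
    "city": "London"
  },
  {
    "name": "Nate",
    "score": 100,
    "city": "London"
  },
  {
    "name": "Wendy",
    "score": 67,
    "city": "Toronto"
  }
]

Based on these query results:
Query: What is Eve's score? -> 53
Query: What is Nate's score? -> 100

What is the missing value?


The missing value is Eve's score
From query: Eve's score = 53

ANSWER: 53


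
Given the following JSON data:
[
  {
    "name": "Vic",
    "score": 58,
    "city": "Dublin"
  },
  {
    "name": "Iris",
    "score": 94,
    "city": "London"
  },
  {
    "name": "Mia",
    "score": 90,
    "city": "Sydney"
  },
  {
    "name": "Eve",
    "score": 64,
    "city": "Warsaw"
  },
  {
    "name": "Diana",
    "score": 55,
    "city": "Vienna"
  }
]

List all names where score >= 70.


Filtering records where score >= 70:
  Vic (score=58) -> no
  Iris (score=94) -> YES
  Mia (score=90) -> YES
  Eve (score=64) -> no
  Diana (score=55) -> no


ANSWER: Iris, Mia


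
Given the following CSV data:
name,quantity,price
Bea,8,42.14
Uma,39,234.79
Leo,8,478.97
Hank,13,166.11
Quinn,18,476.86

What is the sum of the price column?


Values in 'price' column:
  Row 1: 42.14
  Row 2: 234.79
  Row 3: 478.97
  Row 4: 166.11
  Row 5: 476.86
Sum = 42.14 + 234.79 + 478.97 + 166.11 + 476.86 = 1398.87

ANSWER: 1398.87


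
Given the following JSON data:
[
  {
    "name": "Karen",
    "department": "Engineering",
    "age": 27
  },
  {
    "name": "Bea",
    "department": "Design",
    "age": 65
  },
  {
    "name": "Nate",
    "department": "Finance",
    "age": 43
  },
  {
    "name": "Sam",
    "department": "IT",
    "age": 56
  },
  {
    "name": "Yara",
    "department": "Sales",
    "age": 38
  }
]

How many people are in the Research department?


Scanning records for department = Research
  No matches found
Count: 0

ANSWER: 0


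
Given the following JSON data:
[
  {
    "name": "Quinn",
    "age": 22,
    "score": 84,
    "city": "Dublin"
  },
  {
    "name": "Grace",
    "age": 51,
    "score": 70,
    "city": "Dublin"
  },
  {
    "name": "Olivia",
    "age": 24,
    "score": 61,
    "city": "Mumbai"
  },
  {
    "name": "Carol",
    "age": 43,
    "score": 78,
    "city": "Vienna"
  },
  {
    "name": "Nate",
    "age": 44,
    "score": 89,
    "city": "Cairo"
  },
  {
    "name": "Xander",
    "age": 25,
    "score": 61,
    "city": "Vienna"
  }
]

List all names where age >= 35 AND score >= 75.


Checking both conditions:
  Quinn (age=22, score=84) -> no
  Grace (age=51, score=70) -> no
  Olivia (age=24, score=61) -> no
  Carol (age=43, score=78) -> YES
  Nate (age=44, score=89) -> YES
  Xander (age=25, score=61) -> no


ANSWER: Carol, Nate


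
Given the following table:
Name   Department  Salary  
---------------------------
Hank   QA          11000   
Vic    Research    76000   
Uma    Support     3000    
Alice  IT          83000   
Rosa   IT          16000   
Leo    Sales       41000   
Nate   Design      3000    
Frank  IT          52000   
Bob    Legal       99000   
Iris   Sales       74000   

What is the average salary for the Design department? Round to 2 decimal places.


Design department members:
  Nate: 3000
Sum = 3000
Count = 1
Average = 3000 / 1 = 3000.00

ANSWER: 3000.00


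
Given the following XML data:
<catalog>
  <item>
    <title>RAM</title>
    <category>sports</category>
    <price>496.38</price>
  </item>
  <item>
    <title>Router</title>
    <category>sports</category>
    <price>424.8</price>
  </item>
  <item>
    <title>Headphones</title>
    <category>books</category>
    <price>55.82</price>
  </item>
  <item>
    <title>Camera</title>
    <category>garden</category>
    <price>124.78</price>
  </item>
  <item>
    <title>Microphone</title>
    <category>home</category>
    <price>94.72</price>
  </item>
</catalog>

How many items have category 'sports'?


Scanning <item> elements for <category>sports</category>:
  Item 1: RAM -> MATCH
  Item 2: Router -> MATCH
Count: 2

ANSWER: 2


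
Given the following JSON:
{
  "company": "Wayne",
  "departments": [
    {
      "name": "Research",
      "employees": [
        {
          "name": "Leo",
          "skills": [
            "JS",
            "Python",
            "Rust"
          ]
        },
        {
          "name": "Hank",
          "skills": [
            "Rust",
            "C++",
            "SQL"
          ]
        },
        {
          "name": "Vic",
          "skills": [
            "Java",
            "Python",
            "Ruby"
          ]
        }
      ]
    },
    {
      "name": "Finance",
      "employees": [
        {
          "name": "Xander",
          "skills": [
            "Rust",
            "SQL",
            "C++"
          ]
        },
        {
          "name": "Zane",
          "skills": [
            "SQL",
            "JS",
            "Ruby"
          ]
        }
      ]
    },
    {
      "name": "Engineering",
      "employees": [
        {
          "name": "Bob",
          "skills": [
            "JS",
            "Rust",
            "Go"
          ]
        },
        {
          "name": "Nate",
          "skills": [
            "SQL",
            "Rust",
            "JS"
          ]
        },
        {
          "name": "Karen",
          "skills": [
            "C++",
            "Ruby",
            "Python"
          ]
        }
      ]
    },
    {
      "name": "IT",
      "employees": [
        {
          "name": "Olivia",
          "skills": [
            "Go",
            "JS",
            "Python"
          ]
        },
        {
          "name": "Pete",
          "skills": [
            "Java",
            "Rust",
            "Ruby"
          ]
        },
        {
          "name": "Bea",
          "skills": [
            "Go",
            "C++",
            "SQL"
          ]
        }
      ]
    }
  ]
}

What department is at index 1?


Path: departments[1].name
Value: Finance

ANSWER: Finance


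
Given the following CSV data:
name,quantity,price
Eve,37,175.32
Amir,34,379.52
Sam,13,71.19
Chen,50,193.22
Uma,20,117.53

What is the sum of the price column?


Values in 'price' column:
  Row 1: 175.32
  Row 2: 379.52
  Row 3: 71.19
  Row 4: 193.22
  Row 5: 117.53
Sum = 175.32 + 379.52 + 71.19 + 193.22 + 117.53 = 936.78

ANSWER: 936.78


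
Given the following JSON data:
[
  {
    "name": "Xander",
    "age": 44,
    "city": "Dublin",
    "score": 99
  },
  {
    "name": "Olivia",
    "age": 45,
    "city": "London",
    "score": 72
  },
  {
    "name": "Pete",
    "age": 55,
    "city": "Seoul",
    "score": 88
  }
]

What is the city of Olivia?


Looking up record where name = Olivia
Record index: 1
Field 'city' = London

ANSWER: London


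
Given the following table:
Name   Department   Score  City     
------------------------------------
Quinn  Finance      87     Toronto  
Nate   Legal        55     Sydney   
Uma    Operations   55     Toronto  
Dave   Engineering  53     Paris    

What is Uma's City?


Row 3: Uma
City = Toronto

ANSWER: Toronto


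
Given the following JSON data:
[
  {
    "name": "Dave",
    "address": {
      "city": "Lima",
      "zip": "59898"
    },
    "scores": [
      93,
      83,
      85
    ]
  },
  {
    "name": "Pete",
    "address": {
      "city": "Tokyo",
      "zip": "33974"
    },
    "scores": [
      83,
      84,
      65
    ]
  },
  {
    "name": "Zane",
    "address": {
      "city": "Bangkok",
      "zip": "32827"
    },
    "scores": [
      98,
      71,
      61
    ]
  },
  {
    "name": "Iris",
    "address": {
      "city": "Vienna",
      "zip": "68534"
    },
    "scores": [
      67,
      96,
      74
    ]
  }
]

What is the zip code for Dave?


Path: records[0].address.zip
Value: 59898

ANSWER: 59898


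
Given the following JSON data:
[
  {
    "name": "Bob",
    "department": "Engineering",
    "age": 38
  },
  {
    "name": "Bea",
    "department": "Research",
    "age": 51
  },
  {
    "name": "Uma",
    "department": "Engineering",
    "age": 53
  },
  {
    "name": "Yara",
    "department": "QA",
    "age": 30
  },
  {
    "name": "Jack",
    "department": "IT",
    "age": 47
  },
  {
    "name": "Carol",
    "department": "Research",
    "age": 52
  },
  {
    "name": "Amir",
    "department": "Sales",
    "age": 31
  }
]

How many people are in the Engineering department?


Scanning records for department = Engineering
  Record 0: Bob
  Record 2: Uma
Count: 2

ANSWER: 2


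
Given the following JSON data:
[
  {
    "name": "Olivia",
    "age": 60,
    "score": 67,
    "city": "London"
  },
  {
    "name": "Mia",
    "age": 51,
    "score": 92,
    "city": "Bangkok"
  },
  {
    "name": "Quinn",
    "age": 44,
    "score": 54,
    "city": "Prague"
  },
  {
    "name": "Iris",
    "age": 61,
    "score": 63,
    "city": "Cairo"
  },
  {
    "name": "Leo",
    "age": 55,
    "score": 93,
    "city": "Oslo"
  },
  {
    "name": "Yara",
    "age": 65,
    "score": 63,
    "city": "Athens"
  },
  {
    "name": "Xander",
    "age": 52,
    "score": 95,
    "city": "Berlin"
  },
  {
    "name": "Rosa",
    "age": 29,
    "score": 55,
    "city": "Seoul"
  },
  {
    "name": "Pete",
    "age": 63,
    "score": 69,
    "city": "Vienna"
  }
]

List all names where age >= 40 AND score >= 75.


Checking both conditions:
  Olivia (age=60, score=67) -> no
  Mia (age=51, score=92) -> YES
  Quinn (age=44, score=54) -> no
  Iris (age=61, score=63) -> no
  Leo (age=55, score=93) -> YES
  Yara (age=65, score=63) -> no
  Xander (age=52, score=95) -> YES
  Rosa (age=29, score=55) -> no
  Pete (age=63, score=69) -> no


ANSWER: Mia, Leo, Xander


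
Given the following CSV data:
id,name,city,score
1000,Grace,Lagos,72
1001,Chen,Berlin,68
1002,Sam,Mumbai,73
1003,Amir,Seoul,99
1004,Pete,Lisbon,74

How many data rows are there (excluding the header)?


Counting rows (excluding header):
Header: id,name,city,score
Data rows: 5

ANSWER: 5


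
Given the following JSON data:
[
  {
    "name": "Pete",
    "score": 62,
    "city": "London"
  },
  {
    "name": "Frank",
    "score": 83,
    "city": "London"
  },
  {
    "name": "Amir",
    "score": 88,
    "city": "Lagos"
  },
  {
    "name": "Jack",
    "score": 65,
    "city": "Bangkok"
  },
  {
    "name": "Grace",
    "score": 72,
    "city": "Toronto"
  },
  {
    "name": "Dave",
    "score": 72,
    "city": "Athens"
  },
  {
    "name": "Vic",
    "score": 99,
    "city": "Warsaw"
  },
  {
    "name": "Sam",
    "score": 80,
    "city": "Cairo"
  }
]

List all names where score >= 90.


Filtering records where score >= 90:
  Pete (score=62) -> no
  Frank (score=83) -> no
  Amir (score=88) -> no
  Jack (score=65) -> no
  Grace (score=72) -> no
  Dave (score=72) -> no
  Vic (score=99) -> YES
  Sam (score=80) -> no


ANSWER: Vic


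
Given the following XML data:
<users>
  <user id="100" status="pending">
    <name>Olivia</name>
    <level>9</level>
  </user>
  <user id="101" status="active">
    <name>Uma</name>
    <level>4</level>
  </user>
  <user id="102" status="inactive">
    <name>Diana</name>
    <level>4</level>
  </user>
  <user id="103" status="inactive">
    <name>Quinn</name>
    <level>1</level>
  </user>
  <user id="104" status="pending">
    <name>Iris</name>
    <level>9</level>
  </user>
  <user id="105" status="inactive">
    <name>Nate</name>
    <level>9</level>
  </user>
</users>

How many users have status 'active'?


Counting users with status='active':
  Uma (id=101) -> MATCH
Count: 1

ANSWER: 1


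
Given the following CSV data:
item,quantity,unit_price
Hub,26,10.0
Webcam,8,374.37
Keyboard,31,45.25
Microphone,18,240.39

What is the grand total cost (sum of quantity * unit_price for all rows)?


Computing row totals:
  Hub: 26 * 10.0 = 260.0
  Webcam: 8 * 374.37 = 2994.96
  Keyboard: 31 * 45.25 = 1402.75
  Microphone: 18 * 240.39 = 4327.02
Grand total = 260.0 + 2994.96 + 1402.75 + 4327.02 = 8984.73

ANSWER: 8984.73


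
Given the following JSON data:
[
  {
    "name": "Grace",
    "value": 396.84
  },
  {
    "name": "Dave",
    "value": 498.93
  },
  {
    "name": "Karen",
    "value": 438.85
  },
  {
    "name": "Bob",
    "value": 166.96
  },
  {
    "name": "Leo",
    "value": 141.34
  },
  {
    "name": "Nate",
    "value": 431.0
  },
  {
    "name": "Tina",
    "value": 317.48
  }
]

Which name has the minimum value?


Comparing values:
  Grace: 396.84
  Dave: 498.93
  Karen: 438.85
  Bob: 166.96
  Leo: 141.34
  Nate: 431.0
  Tina: 317.48
Minimum: Leo (141.34)

ANSWER: Leo


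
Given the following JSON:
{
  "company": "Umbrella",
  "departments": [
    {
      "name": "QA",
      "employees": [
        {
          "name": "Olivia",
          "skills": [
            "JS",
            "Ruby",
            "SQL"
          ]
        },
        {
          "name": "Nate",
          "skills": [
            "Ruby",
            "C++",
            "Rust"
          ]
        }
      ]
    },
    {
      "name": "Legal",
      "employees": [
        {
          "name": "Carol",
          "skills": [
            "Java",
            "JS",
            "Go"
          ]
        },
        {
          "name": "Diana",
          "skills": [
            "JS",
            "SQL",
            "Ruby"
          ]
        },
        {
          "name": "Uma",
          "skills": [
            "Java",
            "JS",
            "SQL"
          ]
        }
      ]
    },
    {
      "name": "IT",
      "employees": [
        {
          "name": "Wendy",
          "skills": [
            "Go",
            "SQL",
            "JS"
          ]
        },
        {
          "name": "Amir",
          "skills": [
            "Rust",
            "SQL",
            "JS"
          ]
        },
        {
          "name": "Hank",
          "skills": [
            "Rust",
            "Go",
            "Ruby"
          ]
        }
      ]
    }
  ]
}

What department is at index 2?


Path: departments[2].name
Value: IT

ANSWER: IT


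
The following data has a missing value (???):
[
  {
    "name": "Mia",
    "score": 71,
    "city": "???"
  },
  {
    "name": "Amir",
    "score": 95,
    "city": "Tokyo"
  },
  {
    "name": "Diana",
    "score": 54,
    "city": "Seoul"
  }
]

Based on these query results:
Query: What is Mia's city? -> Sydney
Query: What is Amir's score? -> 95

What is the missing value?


The missing value is Mia's city
From query: Mia's city = Sydney

ANSWER: Sydney


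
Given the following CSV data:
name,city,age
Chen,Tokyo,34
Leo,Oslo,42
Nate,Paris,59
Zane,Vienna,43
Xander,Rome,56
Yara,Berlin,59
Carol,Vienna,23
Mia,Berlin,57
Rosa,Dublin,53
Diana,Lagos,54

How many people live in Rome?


Scanning city column for 'Rome':
  Row 5: Xander -> MATCH
Total matches: 1

ANSWER: 1


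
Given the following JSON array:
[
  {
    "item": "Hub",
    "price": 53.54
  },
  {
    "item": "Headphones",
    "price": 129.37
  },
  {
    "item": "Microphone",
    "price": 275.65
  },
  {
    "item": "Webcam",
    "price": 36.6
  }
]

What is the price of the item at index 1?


Array index 1 -> Headphones
price = 129.37

ANSWER: 129.37


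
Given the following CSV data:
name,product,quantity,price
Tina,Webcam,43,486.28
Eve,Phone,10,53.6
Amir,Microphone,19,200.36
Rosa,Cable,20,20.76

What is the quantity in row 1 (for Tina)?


Row 1: Tina
Column 'quantity' = 43

ANSWER: 43


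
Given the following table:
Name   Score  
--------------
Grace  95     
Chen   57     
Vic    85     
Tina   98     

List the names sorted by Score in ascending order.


Sorting by Score (ascending):
  Chen: 57
  Vic: 85
  Grace: 95
  Tina: 98


ANSWER: Chen, Vic, Grace, Tina


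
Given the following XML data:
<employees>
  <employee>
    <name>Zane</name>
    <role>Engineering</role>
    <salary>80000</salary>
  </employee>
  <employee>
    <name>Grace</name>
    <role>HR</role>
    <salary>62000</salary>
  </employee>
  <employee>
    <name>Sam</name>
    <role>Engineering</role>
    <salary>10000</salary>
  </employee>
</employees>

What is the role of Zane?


Searching for <employee> with <name>Zane</name>
Found at position 1
<role>Engineering</role>

ANSWER: Engineering
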